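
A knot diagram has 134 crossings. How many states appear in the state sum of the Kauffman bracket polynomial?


Each crossing contributes 2 choices (A-smoothing or B-smoothing).
Total states = 2^134 = 21778071482940061661655974875633165533184

21778071482940061661655974875633165533184


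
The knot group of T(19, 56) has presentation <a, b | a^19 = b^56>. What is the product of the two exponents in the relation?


The relation is a^19 = b^56.
Product of exponents = 19 * 56
= 1064

1064


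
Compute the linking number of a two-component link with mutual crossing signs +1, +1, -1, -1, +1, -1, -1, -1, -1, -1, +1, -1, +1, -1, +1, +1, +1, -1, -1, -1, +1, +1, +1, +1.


Step 1: Count positive crossings: 12
Step 2: Count negative crossings: 12
Step 3: Sum of signs = 12 - 12 = 0
Step 4: Linking number = sum/2 = 0/2 = 0

0


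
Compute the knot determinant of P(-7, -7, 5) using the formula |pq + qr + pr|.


Step 1: Compute pq + qr + pr.
pq = (-7)*(-7) = 49
qr = (-7)*5 = -35
pr = (-7)*5 = -35
pq + qr + pr = 49 + (-35) + (-35) = -21
Step 2: Take absolute value.
det(P(-7,-7,5)) = |-21| = 21

21


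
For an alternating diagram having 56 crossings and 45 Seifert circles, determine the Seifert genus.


For alternating knots, g = (c - s + 1)/2.
= (56 - 45 + 1)/2
= 12/2 = 6

6


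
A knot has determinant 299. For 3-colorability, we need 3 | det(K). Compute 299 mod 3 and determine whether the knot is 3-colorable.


Step 1: A knot is p-colorable if and only if p divides its determinant.
Step 2: Compute 299 mod 3.
299 = 99 * 3 + 2
Step 3: 299 mod 3 = 2
Step 4: The knot is 3-colorable: no

2


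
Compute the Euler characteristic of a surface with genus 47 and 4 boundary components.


chi = 2 - 2g - b
= 2 - 2*47 - 4
= 2 - 94 - 4 = -96

-96


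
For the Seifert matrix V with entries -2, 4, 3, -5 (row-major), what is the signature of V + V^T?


Step 1: V + V^T = [[-4, 7], [7, -10]]
Step 2: trace = -14, det = -9
Step 3: Discriminant = (-14)^2 - 4*(-9) = 232
Step 4: Eigenvalues: 0.615773, -14.6158
Step 5: Signature = (# positive eigenvalues) - (# negative eigenvalues) = 0

0


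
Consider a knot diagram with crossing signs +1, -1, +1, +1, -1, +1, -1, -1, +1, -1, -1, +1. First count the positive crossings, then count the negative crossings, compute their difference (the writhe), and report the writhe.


Step 1: Count positive crossings (+1).
Positive crossings: 6
Step 2: Count negative crossings (-1).
Negative crossings: 6
Step 3: Writhe = (positive) - (negative)
w = 6 - 6 = 0
Step 4: |w| = 0, and w is zero

0


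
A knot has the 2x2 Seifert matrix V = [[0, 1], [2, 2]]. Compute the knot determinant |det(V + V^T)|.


Step 1: Form V + V^T where V = [[0, 1], [2, 2]]
  V^T = [[0, 2], [1, 2]]
  V + V^T = [[0, 3], [3, 4]]
Step 2: det(V + V^T) = 0*4 - 3*3
  = 0 - 9 = -9
Step 3: Knot determinant = |det(V + V^T)| = |-9| = 9

9


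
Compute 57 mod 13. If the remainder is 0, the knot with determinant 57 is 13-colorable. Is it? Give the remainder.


Step 1: A knot is p-colorable if and only if p divides its determinant.
Step 2: Compute 57 mod 13.
57 = 4 * 13 + 5
Step 3: 57 mod 13 = 5
Step 4: The knot is 13-colorable: no

5


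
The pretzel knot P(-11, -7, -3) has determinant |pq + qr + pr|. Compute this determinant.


Step 1: Compute pq + qr + pr.
pq = (-11)*(-7) = 77
qr = (-7)*(-3) = 21
pr = (-11)*(-3) = 33
pq + qr + pr = 77 + 21 + 33 = 131
Step 2: Take absolute value.
det(P(-11,-7,-3)) = |131| = 131

131


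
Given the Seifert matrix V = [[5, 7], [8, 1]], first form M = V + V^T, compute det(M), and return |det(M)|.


Step 1: Form V + V^T where V = [[5, 7], [8, 1]]
  V^T = [[5, 8], [7, 1]]
  V + V^T = [[10, 15], [15, 2]]
Step 2: det(V + V^T) = 10*2 - 15*15
  = 20 - 225 = -205
Step 3: Knot determinant = |det(V + V^T)| = |-205| = 205

205


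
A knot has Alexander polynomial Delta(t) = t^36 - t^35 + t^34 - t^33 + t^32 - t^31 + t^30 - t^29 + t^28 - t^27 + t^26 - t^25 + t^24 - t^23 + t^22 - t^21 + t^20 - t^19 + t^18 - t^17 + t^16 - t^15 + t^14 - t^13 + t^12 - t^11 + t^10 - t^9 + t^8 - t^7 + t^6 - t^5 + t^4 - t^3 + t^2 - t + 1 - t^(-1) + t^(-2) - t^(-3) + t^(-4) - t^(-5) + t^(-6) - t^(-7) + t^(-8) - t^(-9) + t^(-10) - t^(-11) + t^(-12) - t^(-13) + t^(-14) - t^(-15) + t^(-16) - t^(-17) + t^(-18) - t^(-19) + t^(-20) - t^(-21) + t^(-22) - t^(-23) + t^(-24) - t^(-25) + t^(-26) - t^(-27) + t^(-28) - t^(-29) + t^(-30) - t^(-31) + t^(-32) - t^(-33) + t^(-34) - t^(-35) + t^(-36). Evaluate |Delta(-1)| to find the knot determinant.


Step 1: The polynomial has 73 terms with alternating signs, exponents from 36 down to -36.
Step 2: Substitute t = -1. The i-th term has coefficient (-1)^i and exponent (m-i),
  so its value is (-1)^i * (-1)^(m-i) = (-1)^m = 1 for every i.
Step 3: All 73 terms equal 1, so Delta(-1) = 73 * (1) = 73
Step 4: |Delta(-1)| = 73

73


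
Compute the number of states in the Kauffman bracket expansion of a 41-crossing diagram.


Each crossing contributes 2 choices (A-smoothing or B-smoothing).
Total states = 2^41 = 2199023255552

2199023255552


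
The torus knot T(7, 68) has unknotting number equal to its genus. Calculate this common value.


For a torus knot T(p,q), both the unknotting number and genus equal (p-1)(q-1)/2.
= (7-1)(68-1)/2
= 6*67/2
= 402/2 = 201

201


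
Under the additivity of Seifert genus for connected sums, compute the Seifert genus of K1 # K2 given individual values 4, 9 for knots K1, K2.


The Seifert genus is additive under connected sum.
Seifert genus(K1 # K2) = (4) + (9)
= 13

13


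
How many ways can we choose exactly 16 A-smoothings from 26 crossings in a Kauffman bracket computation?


We choose which 16 of 26 crossings get A-smoothings.
C(26, 16) = 26! / (16! * 10!)
= 5311735

5311735


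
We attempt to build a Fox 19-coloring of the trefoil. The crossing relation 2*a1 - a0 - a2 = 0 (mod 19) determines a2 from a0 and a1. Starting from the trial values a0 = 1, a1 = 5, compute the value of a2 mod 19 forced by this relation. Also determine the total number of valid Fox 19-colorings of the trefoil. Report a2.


Step 1: Apply the given crossing relation 2*a1 - a0 - a2 = 0 (mod 19).
  a2 = 2*a1 - a0 mod 19
  a2 = 2*5 - 1 mod 19
  a2 = 10 - 1 mod 19
  a2 = 9 mod 19 = 9
Step 2: The trefoil has determinant 3.
  Number of Fox p-colorings (p prime) is p^2 if p = 3, else p.
  Since 19 does not divide 3, only trivial (constant) colorings exist.
  (So the trial a0 = 1, a1 = 5 with a0 != a1 does NOT extend to a valid coloring of the whole trefoil: the other two crossing relations require 3*(a1 - a0) = 0 (mod 19), which fails.)
  Total colorings = 19
Step 3: a2 = 9, total Fox 19-colorings = 19

9


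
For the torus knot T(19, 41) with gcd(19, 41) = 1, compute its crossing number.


For a torus knot T(p, q) with gcd(p,q)=1,
the crossing number is min(p*(q-1), q*(p-1)).
p*(q-1) = 19*40 = 760
q*(p-1) = 41*18 = 738
min(760, 738) = 738

738


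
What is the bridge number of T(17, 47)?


The bridge number of T(p,q) is min(p,q).
min(17, 47) = 17

17


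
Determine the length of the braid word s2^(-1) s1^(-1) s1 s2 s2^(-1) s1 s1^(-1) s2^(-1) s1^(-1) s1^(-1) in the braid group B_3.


The word length counts the number of generators (including inverses).
Listing each generator: s2^(-1), s1^(-1), s1, s2, s2^(-1), s1, s1^(-1), s2^(-1), s1^(-1), s1^(-1)
There are 10 generators in this braid word.

10


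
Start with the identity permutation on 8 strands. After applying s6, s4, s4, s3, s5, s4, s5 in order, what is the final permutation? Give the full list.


Starting with identity [1, 2, 3, 4, 5, 6, 7, 8].
Apply generators in sequence:
  After s6: [1, 2, 3, 4, 5, 7, 6, 8]
  After s4: [1, 2, 3, 5, 4, 7, 6, 8]
  After s4: [1, 2, 3, 4, 5, 7, 6, 8]
  After s3: [1, 2, 4, 3, 5, 7, 6, 8]
  After s5: [1, 2, 4, 3, 7, 5, 6, 8]
  After s4: [1, 2, 4, 7, 3, 5, 6, 8]
  After s5: [1, 2, 4, 7, 5, 3, 6, 8]
Final permutation: [1, 2, 4, 7, 5, 3, 6, 8]

[1, 2, 4, 7, 5, 3, 6, 8]


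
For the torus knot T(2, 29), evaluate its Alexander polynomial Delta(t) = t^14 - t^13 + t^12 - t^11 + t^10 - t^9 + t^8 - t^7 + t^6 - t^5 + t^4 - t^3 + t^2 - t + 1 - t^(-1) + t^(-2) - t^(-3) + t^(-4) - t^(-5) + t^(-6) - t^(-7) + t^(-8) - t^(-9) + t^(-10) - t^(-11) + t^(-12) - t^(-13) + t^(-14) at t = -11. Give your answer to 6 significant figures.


Substituting t = -11 into Delta(t) = t^14 - t^13 + t^12 - t^11 + t^10 - t^9 + t^8 - t^7 + t^6 - t^5 + t^4 - t^3 + t^2 - t + 1 - t^(-1) + t^(-2) - t^(-3) + t^(-4) - t^(-5) + t^(-6) - t^(-7) + t^(-8) - t^(-9) + t^(-10) - t^(-11) + t^(-12) - t^(-13) + t^(-14):
Term values: (379749833583241) + (34522712143931) + (3138428376721) + (285311670611) + (25937424601) + (2357947691) + (214358881) + (19487171) + (1771561) + (161051) + (14641) + (1331) + (121) + (11) + (1) + (0.0909091) + (0.00826446) + (0.000751315) + (6.83013e-05) + (6.20921e-06) + (5.64474e-07) + (5.13158e-08) + (4.66507e-09) + (4.24098e-10) + (3.85543e-11) + (3.50494e-12) + (3.18631e-13) + (2.89664e-14) + (2.63331e-15)
Sum = 4.177248169e+14
Rounded to 6 significant figures: 4.17725e+14

4.17725e+14


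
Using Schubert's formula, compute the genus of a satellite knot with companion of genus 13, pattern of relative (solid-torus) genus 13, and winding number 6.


Schubert: g(satellite) = g_rel(pattern) + |winding| * g(companion),
where g_rel(pattern) is the genus of the pattern relative to the solid torus.
= 13 + 6 * 13
= 13 + 78 = 91

91


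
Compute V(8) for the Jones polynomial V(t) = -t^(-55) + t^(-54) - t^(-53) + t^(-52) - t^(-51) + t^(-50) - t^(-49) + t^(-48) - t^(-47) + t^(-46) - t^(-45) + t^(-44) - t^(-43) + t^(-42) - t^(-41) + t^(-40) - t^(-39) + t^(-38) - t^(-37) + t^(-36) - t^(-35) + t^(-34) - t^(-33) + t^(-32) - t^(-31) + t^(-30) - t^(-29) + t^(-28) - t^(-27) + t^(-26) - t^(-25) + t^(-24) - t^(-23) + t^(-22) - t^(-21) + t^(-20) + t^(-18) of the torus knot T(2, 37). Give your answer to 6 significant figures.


Substituting t = 8 into V(t) = -t^(-55) + t^(-54) - t^(-53) + t^(-52) - t^(-51) + t^(-50) - t^(-49) + t^(-48) - t^(-47) + t^(-46) - t^(-45) + t^(-44) - t^(-43) + t^(-42) - t^(-41) + t^(-40) - t^(-39) + t^(-38) - t^(-37) + t^(-36) - t^(-35) + t^(-34) - t^(-33) + t^(-32) - t^(-31) + t^(-30) - t^(-29) + t^(-28) - t^(-27) + t^(-26) - t^(-25) + t^(-24) - t^(-23) + t^(-22) - t^(-21) + t^(-20) + t^(-18):
  (-)t^(-55) = -2.13821e-50
  (+)t^(-54) = 1.71057e-49
  (-)t^(-53) = -1.36846e-48
  (+)t^(-52) = 1.09476e-47
  (-)t^(-51) = -8.75812e-47
  (+)t^(-50) = 7.00649e-46
  (-)t^(-49) = -5.60519e-45
  (+)t^(-48) = 4.48416e-44
  (-)t^(-47) = -3.58732e-43
  (+)t^(-46) = 2.86986e-42
  (-)t^(-45) = -2.29589e-41
  (+)t^(-44) = 1.83671e-40
  (-)t^(-43) = -1.46937e-39
  (+)t^(-42) = 1.17549e-38
  (-)t^(-41) = -9.40395e-38
  (+)t^(-40) = 7.52316e-37
  (-)t^(-39) = -6.01853e-36
  (+)t^(-38) = 4.81482e-35
  (-)t^(-37) = -3.85186e-34
  (+)t^(-36) = 3.08149e-33
  (-)t^(-35) = -2.46519e-32
  (+)t^(-34) = 1.97215e-31
  (-)t^(-33) = -1.57772e-30
  (+)t^(-32) = 1.26218e-29
  (-)t^(-31) = -1.00974e-28
  (+)t^(-30) = 8.07794e-28
  (-)t^(-29) = -6.46235e-27
  (+)t^(-28) = 5.16988e-26
  (-)t^(-27) = -4.1359e-25
  (+)t^(-26) = 3.30872e-24
  (-)t^(-25) = -2.64698e-23
  (+)t^(-24) = 2.11758e-22
  (-)t^(-23) = -1.69407e-21
  (+)t^(-22) = 1.35525e-20
  (-)t^(-21) = -1.0842e-19
  (+)t^(-20) = 8.67362e-19
  (+)t^(-18) = 5.55112e-17
Sum = (-2.13821e-50) + (1.71057e-49) + (-1.36846e-48) + (1.09476e-47) + (-8.75812e-47) + (7.00649e-46) + (-5.60519e-45) + (4.48416e-44) + (-3.58732e-43) + (2.86986e-42) + (-2.29589e-41) + (1.83671e-40) + (-1.46937e-39) + (1.17549e-38) + (-9.40395e-38) + (7.52316e-37) + (-6.01853e-36) + (4.81482e-35) + (-3.85186e-34) + (3.08149e-33) + (-2.46519e-32) + (1.97215e-31) + (-1.57772e-30) + (1.26218e-29) + (-1.00974e-28) + (8.07794e-28) + (-6.46235e-27) + (5.16988e-26) + (-4.1359e-25) + (3.30872e-24) + (-2.64698e-23) + (2.11758e-22) + (-1.69407e-21) + (1.35525e-20) + (-1.0842e-19) + (8.67362e-19) + (5.55112e-17)
= 5.628213944e-17
Rounded to 6 significant figures: 5.62821e-17

5.62821e-17


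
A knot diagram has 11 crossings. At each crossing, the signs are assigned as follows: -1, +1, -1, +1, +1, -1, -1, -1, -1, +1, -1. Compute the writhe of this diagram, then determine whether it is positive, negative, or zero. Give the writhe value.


Step 1: Count positive crossings (+1).
Positive crossings: 4
Step 2: Count negative crossings (-1).
Negative crossings: 7
Step 3: Writhe = (positive) - (negative)
w = 4 - 7 = -3
Step 4: |w| = 3, and w is negative

-3


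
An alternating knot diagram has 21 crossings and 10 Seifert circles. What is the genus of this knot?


For alternating knots, g = (c - s + 1)/2.
= (21 - 10 + 1)/2
= 12/2 = 6

6


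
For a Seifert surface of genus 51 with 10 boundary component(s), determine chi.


chi = 2 - 2g - b
= 2 - 2*51 - 10
= 2 - 102 - 10 = -110

-110


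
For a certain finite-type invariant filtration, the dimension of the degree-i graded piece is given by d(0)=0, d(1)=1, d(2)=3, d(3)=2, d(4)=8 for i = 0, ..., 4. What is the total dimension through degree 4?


Total dimension = d(0) + d(1) + ... + d(4)
= 0 + 1 + 3 + 2 + 8
= 14

14


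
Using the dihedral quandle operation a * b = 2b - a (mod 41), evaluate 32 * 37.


32 * 37 = 2*37 - 32 mod 41
= 74 - 32 mod 41
= 42 mod 41 = 1

1


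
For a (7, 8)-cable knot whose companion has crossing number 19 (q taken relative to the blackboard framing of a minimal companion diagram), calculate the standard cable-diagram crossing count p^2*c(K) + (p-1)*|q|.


Step 1: Each of the c(K) crossings of the companion diagram becomes p*p = p^2 crossings among the p parallel strands, and each of the |q| twists s_1 s_2 ... s_(p-1) adds (p-1) crossings.
  Crossings = p^2 * c(K) + (p-1)*|q|
Step 2: = 7^2 * 19 + (7-1)*8
Step 3: = 49*19 + 6*8
Step 4: = 931 + 48 = 979

979


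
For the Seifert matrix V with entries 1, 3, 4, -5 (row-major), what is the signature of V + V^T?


Step 1: V + V^T = [[2, 7], [7, -10]]
Step 2: trace = -8, det = -69
Step 3: Discriminant = (-8)^2 - 4*(-69) = 340
Step 4: Eigenvalues: 5.21954, -13.2195
Step 5: Signature = (# positive eigenvalues) - (# negative eigenvalues) = 0

0


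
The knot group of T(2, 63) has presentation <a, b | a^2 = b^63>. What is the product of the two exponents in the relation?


The relation is a^2 = b^63.
Product of exponents = 2 * 63
= 126

126


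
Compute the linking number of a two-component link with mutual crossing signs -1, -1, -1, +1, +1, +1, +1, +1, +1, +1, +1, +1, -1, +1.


Step 1: Count positive crossings: 10
Step 2: Count negative crossings: 4
Step 3: Sum of signs = 10 - 4 = 6
Step 4: Linking number = sum/2 = 6/2 = 3

3


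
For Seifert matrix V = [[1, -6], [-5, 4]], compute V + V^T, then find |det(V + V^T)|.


Step 1: Form V + V^T where V = [[1, -6], [-5, 4]]
  V^T = [[1, -5], [-6, 4]]
  V + V^T = [[2, -11], [-11, 8]]
Step 2: det(V + V^T) = 2*8 - (-11)*(-11)
  = 16 - 121 = -105
Step 3: Knot determinant = |det(V + V^T)| = |-105| = 105

105


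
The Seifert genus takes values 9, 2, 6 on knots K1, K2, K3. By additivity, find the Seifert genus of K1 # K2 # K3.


The Seifert genus is additive under connected sum.
Seifert genus(K1 # K2 # K3) = (9) + (2) + (6)
= 17

17


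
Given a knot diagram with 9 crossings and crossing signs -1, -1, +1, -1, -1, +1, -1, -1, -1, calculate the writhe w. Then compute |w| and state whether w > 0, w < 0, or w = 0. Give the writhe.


Step 1: Count positive crossings (+1).
Positive crossings: 2
Step 2: Count negative crossings (-1).
Negative crossings: 7
Step 3: Writhe = (positive) - (negative)
w = 2 - 7 = -5
Step 4: |w| = 5, and w is negative

-5


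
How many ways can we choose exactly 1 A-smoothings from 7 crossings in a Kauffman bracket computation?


We choose which 1 of 7 crossings get A-smoothings.
C(7, 1) = 7! / (1! * 6!)
= 7

7


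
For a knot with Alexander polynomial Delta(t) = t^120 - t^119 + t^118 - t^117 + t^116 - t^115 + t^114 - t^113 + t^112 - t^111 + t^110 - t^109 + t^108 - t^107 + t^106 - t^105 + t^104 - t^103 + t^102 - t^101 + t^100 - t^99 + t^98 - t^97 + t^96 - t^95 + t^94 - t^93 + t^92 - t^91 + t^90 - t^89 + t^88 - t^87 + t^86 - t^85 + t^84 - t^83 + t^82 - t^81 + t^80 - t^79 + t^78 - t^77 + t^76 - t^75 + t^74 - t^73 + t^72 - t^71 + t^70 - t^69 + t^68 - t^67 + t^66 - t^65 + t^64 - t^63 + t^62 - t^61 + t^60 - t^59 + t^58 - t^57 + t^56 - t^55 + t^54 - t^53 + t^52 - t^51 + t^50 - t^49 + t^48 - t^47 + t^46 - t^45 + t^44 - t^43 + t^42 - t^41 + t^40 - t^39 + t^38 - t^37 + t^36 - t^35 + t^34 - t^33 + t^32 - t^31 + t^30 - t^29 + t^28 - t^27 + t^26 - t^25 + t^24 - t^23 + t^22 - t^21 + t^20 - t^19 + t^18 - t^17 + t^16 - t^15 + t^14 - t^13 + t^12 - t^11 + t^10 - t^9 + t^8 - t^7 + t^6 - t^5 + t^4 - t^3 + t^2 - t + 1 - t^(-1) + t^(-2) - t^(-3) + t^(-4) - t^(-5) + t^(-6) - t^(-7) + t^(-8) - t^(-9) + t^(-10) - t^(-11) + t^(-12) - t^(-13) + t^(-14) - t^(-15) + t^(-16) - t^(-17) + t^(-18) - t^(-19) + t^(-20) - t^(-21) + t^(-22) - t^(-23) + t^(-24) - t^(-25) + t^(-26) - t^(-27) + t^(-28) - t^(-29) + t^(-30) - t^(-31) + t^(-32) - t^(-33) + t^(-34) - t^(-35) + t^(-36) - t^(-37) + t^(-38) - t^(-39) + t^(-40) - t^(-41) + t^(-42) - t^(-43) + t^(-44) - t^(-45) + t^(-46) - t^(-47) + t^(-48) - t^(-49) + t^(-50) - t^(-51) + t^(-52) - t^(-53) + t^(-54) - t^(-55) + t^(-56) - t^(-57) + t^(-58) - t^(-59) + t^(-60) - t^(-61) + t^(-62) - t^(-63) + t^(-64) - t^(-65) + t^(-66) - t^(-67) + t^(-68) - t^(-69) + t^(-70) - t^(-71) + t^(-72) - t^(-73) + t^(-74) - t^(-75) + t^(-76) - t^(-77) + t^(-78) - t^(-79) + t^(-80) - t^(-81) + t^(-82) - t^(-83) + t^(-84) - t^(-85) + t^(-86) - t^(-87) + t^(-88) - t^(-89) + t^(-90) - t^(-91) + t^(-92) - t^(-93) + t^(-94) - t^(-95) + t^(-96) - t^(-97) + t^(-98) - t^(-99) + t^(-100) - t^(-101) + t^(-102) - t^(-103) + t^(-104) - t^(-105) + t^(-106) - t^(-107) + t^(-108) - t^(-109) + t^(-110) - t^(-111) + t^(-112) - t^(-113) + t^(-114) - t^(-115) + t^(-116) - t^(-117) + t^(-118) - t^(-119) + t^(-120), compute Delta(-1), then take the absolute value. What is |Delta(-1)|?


Step 1: The polynomial has 241 terms with alternating signs, exponents from 120 down to -120.
Step 2: Substitute t = -1. The i-th term has coefficient (-1)^i and exponent (m-i),
  so its value is (-1)^i * (-1)^(m-i) = (-1)^m = 1 for every i.
Step 3: All 241 terms equal 1, so Delta(-1) = 241 * (1) = 241
Step 4: |Delta(-1)| = 241

241


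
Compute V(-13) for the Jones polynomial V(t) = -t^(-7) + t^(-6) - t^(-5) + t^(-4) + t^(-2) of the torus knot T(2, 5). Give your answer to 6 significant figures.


Substituting t = -13 into V(t) = -t^(-7) + t^(-6) - t^(-5) + t^(-4) + t^(-2):
  (-)t^(-7) = 1.59366e-08
  (+)t^(-6) = 2.07176e-07
  (-)t^(-5) = 2.69329e-06
  (+)t^(-4) = 3.50128e-05
  (+)t^(-2) = 0.00591716
Sum = (1.59366e-08) + (2.07176e-07) + (2.69329e-06) + (3.50128e-05) + (0.00591716)
= 0.005955088947
Rounded to 6 significant figures: 0.00595509

0.00595509


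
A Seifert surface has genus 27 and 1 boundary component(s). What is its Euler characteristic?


chi = 2 - 2g - b
= 2 - 2*27 - 1
= 2 - 54 - 1 = -53

-53


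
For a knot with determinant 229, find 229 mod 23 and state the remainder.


Step 1: A knot is p-colorable if and only if p divides its determinant.
Step 2: Compute 229 mod 23.
229 = 9 * 23 + 22
Step 3: 229 mod 23 = 22
Step 4: The knot is 23-colorable: no

22


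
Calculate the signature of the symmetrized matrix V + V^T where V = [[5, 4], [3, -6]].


Step 1: V + V^T = [[10, 7], [7, -12]]
Step 2: trace = -2, det = -169
Step 3: Discriminant = (-2)^2 - 4*(-169) = 680
Step 4: Eigenvalues: 12.0384, -14.0384
Step 5: Signature = (# positive eigenvalues) - (# negative eigenvalues) = 0

0


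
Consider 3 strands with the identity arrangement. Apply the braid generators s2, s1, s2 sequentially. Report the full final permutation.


Starting with identity [1, 2, 3].
Apply generators in sequence:
  After s2: [1, 3, 2]
  After s1: [3, 1, 2]
  After s2: [3, 2, 1]
Final permutation: [3, 2, 1]

[3, 2, 1]


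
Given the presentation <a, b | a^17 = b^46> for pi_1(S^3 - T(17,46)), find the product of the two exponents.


The relation is a^17 = b^46.
Product of exponents = 17 * 46
= 782

782


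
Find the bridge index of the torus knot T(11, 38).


The bridge number of T(p,q) is min(p,q).
min(11, 38) = 11

11


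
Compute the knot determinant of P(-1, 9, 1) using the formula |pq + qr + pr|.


Step 1: Compute pq + qr + pr.
pq = (-1)*9 = -9
qr = 9*1 = 9
pr = (-1)*1 = -1
pq + qr + pr = -9 + 9 + (-1) = -1
Step 2: Take absolute value.
det(P(-1,9,1)) = |-1| = 1

1


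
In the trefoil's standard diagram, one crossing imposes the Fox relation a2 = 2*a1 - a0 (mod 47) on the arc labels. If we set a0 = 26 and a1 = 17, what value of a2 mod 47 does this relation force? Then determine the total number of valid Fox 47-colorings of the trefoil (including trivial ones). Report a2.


Step 1: Apply the given crossing relation 2*a1 - a0 - a2 = 0 (mod 47).
  a2 = 2*a1 - a0 mod 47
  a2 = 2*17 - 26 mod 47
  a2 = 34 - 26 mod 47
  a2 = 8 mod 47 = 8
Step 2: The trefoil has determinant 3.
  Number of Fox p-colorings (p prime) is p^2 if p = 3, else p.
  Since 47 does not divide 3, only trivial (constant) colorings exist.
  (So the trial a0 = 26, a1 = 17 with a0 != a1 does NOT extend to a valid coloring of the whole trefoil: the other two crossing relations require 3*(a1 - a0) = 0 (mod 47), which fails.)
  Total colorings = 47
Step 3: a2 = 8, total Fox 47-colorings = 47

8


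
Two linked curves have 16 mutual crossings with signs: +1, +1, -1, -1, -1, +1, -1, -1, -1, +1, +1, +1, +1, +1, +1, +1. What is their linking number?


Step 1: Count positive crossings: 10
Step 2: Count negative crossings: 6
Step 3: Sum of signs = 10 - 6 = 4
Step 4: Linking number = sum/2 = 4/2 = 2

2


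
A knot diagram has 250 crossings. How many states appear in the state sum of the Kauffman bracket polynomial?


Each crossing contributes 2 choices (A-smoothing or B-smoothing).
Total states = 2^250 = 1809251394333065553493296640760748560207343510400633813116524750123642650624

1809251394333065553493296640760748560207343510400633813116524750123642650624


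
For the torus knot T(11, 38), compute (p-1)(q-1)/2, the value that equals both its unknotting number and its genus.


For a torus knot T(p,q), both the unknotting number and genus equal (p-1)(q-1)/2.
= (11-1)(38-1)/2
= 10*37/2
= 370/2 = 185

185


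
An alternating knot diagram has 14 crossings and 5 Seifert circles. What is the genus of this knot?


For alternating knots, g = (c - s + 1)/2.
= (14 - 5 + 1)/2
= 10/2 = 5

5


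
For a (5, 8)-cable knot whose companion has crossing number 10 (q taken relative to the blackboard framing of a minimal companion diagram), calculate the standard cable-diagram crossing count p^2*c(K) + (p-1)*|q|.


Step 1: Each of the c(K) crossings of the companion diagram becomes p*p = p^2 crossings among the p parallel strands, and each of the |q| twists s_1 s_2 ... s_(p-1) adds (p-1) crossings.
  Crossings = p^2 * c(K) + (p-1)*|q|
Step 2: = 5^2 * 10 + (5-1)*8
Step 3: = 25*10 + 4*8
Step 4: = 250 + 32 = 282

282


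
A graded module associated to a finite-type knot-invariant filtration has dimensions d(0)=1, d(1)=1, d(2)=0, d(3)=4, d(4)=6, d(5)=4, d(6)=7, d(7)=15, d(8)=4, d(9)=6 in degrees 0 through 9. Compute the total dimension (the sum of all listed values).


Total dimension = d(0) + d(1) + ... + d(9)
= 1 + 1 + 0 + 4 + 6 + 4 + 7 + 15 + 4 + 6
= 48

48


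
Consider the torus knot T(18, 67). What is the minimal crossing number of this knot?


For a torus knot T(p, q) with gcd(p,q)=1,
the crossing number is min(p*(q-1), q*(p-1)).
p*(q-1) = 18*66 = 1188
q*(p-1) = 67*17 = 1139
min(1188, 1139) = 1139

1139


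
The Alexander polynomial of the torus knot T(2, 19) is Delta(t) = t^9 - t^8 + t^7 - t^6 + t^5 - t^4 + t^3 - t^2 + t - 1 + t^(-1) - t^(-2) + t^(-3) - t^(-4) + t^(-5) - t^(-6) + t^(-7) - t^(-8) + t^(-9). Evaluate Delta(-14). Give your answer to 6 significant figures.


Substituting t = -14 into Delta(t) = t^9 - t^8 + t^7 - t^6 + t^5 - t^4 + t^3 - t^2 + t - 1 + t^(-1) - t^(-2) + t^(-3) - t^(-4) + t^(-5) - t^(-6) + t^(-7) - t^(-8) + t^(-9):
Term values: (-20661046784) + (-1475789056) + (-105413504) + (-7529536) + (-537824) + (-38416) + (-2744) + (-196) + (-14) + (-1) + (-0.0714286) + (-0.00510204) + (-0.000364431) + (-2.60308e-05) + (-1.85934e-06) + (-1.3281e-07) + (-9.48645e-09) + (-6.77604e-10) + (-4.84003e-11)
Sum = -2.225035808e+10
Rounded to 6 significant figures: -2.22504e+10

-2.22504e+10


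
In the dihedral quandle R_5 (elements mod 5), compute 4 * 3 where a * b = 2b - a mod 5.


4 * 3 = 2*3 - 4 mod 5
= 6 - 4 mod 5
= 2 mod 5 = 2

2


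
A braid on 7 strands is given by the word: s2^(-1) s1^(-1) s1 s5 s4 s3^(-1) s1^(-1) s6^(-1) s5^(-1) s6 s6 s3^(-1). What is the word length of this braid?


The word length counts the number of generators (including inverses).
Listing each generator: s2^(-1), s1^(-1), s1, s5, s4, s3^(-1), s1^(-1), s6^(-1), s5^(-1), s6, s6, s3^(-1)
There are 12 generators in this braid word.

12


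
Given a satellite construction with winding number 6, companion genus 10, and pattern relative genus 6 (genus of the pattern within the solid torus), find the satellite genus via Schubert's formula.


Schubert: g(satellite) = g_rel(pattern) + |winding| * g(companion),
where g_rel(pattern) is the genus of the pattern relative to the solid torus.
= 6 + 6 * 10
= 6 + 60 = 66

66


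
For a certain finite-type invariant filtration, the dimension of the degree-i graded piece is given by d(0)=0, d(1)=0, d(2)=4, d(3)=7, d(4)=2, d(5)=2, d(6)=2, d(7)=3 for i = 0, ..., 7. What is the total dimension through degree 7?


Total dimension = d(0) + d(1) + ... + d(7)
= 0 + 0 + 4 + 7 + 2 + 2 + 2 + 3
= 20

20


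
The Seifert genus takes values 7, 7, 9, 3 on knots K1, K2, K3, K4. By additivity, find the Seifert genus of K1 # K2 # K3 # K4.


The Seifert genus is additive under connected sum.
Seifert genus(K1 # K2 # K3 # K4) = (7) + (7) + (9) + (3)
= 26

26


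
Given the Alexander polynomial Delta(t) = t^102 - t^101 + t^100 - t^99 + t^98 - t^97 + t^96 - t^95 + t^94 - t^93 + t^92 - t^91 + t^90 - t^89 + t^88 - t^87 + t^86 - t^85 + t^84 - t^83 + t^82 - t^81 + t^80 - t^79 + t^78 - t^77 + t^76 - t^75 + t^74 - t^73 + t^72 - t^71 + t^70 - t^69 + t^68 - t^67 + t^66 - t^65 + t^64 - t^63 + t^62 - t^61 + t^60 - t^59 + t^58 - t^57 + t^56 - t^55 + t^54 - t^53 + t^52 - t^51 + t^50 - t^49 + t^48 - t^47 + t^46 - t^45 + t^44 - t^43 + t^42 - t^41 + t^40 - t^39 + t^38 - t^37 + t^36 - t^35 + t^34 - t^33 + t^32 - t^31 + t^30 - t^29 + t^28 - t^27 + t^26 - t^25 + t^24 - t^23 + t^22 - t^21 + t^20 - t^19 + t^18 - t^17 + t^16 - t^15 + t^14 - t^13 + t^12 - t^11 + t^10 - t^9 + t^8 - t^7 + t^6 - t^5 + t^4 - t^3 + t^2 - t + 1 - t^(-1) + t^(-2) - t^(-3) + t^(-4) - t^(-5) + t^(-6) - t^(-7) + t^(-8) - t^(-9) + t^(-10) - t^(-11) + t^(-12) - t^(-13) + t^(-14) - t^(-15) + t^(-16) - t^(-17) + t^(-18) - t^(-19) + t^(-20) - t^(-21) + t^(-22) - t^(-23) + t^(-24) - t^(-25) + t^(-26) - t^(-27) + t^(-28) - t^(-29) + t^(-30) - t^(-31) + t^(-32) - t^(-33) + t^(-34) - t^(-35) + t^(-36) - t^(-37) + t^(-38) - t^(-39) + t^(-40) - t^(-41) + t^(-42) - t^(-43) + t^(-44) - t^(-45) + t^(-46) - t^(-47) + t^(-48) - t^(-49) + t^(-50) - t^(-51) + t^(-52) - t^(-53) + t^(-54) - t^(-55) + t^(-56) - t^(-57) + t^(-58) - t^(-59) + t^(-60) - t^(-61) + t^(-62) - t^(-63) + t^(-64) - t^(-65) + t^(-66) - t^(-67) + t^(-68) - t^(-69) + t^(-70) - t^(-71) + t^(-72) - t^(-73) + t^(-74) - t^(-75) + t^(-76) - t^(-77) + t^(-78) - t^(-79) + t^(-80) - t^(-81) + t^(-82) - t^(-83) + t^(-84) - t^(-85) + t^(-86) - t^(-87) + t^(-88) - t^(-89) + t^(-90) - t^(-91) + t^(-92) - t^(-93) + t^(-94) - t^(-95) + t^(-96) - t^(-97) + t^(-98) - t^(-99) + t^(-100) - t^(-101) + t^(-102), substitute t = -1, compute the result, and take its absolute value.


Step 1: The polynomial has 205 terms with alternating signs, exponents from 102 down to -102.
Step 2: Substitute t = -1. The i-th term has coefficient (-1)^i and exponent (m-i),
  so its value is (-1)^i * (-1)^(m-i) = (-1)^m = 1 for every i.
Step 3: All 205 terms equal 1, so Delta(-1) = 205 * (1) = 205
Step 4: |Delta(-1)| = 205

205


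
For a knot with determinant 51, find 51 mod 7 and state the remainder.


Step 1: A knot is p-colorable if and only if p divides its determinant.
Step 2: Compute 51 mod 7.
51 = 7 * 7 + 2
Step 3: 51 mod 7 = 2
Step 4: The knot is 7-colorable: no

2


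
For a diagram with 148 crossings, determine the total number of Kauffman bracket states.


Each crossing contributes 2 choices (A-smoothing or B-smoothing).
Total states = 2^148 = 356811923176489970264571492362373784095686656

356811923176489970264571492362373784095686656


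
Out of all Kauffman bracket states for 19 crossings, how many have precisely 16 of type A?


We choose which 16 of 19 crossings get A-smoothings.
C(19, 16) = 19! / (16! * 3!)
= 969

969


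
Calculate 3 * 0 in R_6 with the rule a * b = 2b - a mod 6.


3 * 0 = 2*0 - 3 mod 6
= 0 - 3 mod 6
= -3 mod 6 = 3

3


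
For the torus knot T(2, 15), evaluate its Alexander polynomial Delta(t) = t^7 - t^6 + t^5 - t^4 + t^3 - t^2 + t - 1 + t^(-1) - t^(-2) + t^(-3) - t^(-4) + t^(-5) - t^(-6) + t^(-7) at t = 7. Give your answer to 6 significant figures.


Substituting t = 7 into Delta(t) = t^7 - t^6 + t^5 - t^4 + t^3 - t^2 + t - 1 + t^(-1) - t^(-2) + t^(-3) - t^(-4) + t^(-5) - t^(-6) + t^(-7):
Term values: (823543) + (-117649) + (16807) + (-2401) + (343) + (-49) + (7) + (-1) + (0.142857) + (-0.0204082) + (0.00291545) + (-0.000416493) + (5.9499e-05) + (-8.49986e-06) + (1.21427e-06)
Sum = 720600.125
Rounded to 6 significant figures: 720600

720600


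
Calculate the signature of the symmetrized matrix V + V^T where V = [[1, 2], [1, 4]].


Step 1: V + V^T = [[2, 3], [3, 8]]
Step 2: trace = 10, det = 7
Step 3: Discriminant = 10^2 - 4*7 = 72
Step 4: Eigenvalues: 9.24264, 0.757359
Step 5: Signature = (# positive eigenvalues) - (# negative eigenvalues) = 2

2


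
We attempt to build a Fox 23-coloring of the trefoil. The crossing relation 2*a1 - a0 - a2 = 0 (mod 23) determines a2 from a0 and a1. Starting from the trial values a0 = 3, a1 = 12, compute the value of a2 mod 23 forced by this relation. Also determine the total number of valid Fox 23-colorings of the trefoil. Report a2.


Step 1: Apply the given crossing relation 2*a1 - a0 - a2 = 0 (mod 23).
  a2 = 2*a1 - a0 mod 23
  a2 = 2*12 - 3 mod 23
  a2 = 24 - 3 mod 23
  a2 = 21 mod 23 = 21
Step 2: The trefoil has determinant 3.
  Number of Fox p-colorings (p prime) is p^2 if p = 3, else p.
  Since 23 does not divide 3, only trivial (constant) colorings exist.
  (So the trial a0 = 3, a1 = 12 with a0 != a1 does NOT extend to a valid coloring of the whole trefoil: the other two crossing relations require 3*(a1 - a0) = 0 (mod 23), which fails.)
  Total colorings = 23
Step 3: a2 = 21, total Fox 23-colorings = 23

21


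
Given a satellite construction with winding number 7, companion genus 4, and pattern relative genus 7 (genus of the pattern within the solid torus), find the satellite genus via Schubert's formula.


Schubert: g(satellite) = g_rel(pattern) + |winding| * g(companion),
where g_rel(pattern) is the genus of the pattern relative to the solid torus.
= 7 + 7 * 4
= 7 + 28 = 35

35


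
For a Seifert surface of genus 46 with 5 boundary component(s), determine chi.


chi = 2 - 2g - b
= 2 - 2*46 - 5
= 2 - 92 - 5 = -95

-95


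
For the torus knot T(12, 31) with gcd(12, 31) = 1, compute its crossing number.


For a torus knot T(p, q) with gcd(p,q)=1,
the crossing number is min(p*(q-1), q*(p-1)).
p*(q-1) = 12*30 = 360
q*(p-1) = 31*11 = 341
min(360, 341) = 341

341


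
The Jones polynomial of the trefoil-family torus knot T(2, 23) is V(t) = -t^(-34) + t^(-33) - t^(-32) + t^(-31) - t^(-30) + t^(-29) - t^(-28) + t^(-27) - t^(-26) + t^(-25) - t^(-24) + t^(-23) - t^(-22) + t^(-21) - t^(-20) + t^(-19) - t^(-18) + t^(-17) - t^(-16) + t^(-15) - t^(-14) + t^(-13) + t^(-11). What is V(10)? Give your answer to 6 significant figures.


Substituting t = 10 into V(t) = -t^(-34) + t^(-33) - t^(-32) + t^(-31) - t^(-30) + t^(-29) - t^(-28) + t^(-27) - t^(-26) + t^(-25) - t^(-24) + t^(-23) - t^(-22) + t^(-21) - t^(-20) + t^(-19) - t^(-18) + t^(-17) - t^(-16) + t^(-15) - t^(-14) + t^(-13) + t^(-11):
  (-)t^(-34) = -1e-34
  (+)t^(-33) = 1e-33
  (-)t^(-32) = -1e-32
  (+)t^(-31) = 1e-31
  (-)t^(-30) = -1e-30
  (+)t^(-29) = 1e-29
  (-)t^(-28) = -1e-28
  (+)t^(-27) = 1e-27
  (-)t^(-26) = -1e-26
  (+)t^(-25) = 1e-25
  (-)t^(-24) = -1e-24
  (+)t^(-23) = 1e-23
  (-)t^(-22) = -1e-22
  (+)t^(-21) = 1e-21
  (-)t^(-20) = -1e-20
  (+)t^(-19) = 1e-19
  (-)t^(-18) = -1e-18
  (+)t^(-17) = 1e-17
  (-)t^(-16) = -1e-16
  (+)t^(-15) = 1e-15
  (-)t^(-14) = -1e-14
  (+)t^(-13) = 1e-13
  (+)t^(-11) = 1e-11
Sum = (-1e-34) + (1e-33) + (-1e-32) + (1e-31) + (-1e-30) + (1e-29) + (-1e-28) + (1e-27) + (-1e-26) + (1e-25) + (-1e-24) + (1e-23) + (-1e-22) + (1e-21) + (-1e-20) + (1e-19) + (-1e-18) + (1e-17) + (-1e-16) + (1e-15) + (-1e-14) + (1e-13) + (1e-11)
= 1.009090909e-11
Rounded to 6 significant figures: 1.00909e-11

1.00909e-11


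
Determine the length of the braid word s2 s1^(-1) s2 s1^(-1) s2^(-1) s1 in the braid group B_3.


The word length counts the number of generators (including inverses).
Listing each generator: s2, s1^(-1), s2, s1^(-1), s2^(-1), s1
There are 6 generators in this braid word.

6


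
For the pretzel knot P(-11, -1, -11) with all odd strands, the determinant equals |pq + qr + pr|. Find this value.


Step 1: Compute pq + qr + pr.
pq = (-11)*(-1) = 11
qr = (-1)*(-11) = 11
pr = (-11)*(-11) = 121
pq + qr + pr = 11 + 11 + 121 = 143
Step 2: Take absolute value.
det(P(-11,-1,-11)) = |143| = 143

143


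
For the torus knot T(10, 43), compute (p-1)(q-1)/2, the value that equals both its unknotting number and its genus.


For a torus knot T(p,q), both the unknotting number and genus equal (p-1)(q-1)/2.
= (10-1)(43-1)/2
= 9*42/2
= 378/2 = 189

189


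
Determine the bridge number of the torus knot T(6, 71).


The bridge number of T(p,q) is min(p,q).
min(6, 71) = 6

6


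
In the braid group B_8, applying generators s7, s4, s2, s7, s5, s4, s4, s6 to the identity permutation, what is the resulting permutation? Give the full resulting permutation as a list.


Starting with identity [1, 2, 3, 4, 5, 6, 7, 8].
Apply generators in sequence:
  After s7: [1, 2, 3, 4, 5, 6, 8, 7]
  After s4: [1, 2, 3, 5, 4, 6, 8, 7]
  After s2: [1, 3, 2, 5, 4, 6, 8, 7]
  After s7: [1, 3, 2, 5, 4, 6, 7, 8]
  After s5: [1, 3, 2, 5, 6, 4, 7, 8]
  After s4: [1, 3, 2, 6, 5, 4, 7, 8]
  After s4: [1, 3, 2, 5, 6, 4, 7, 8]
  After s6: [1, 3, 2, 5, 6, 7, 4, 8]
Final permutation: [1, 3, 2, 5, 6, 7, 4, 8]

[1, 3, 2, 5, 6, 7, 4, 8]


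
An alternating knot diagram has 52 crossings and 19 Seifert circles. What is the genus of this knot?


For alternating knots, g = (c - s + 1)/2.
= (52 - 19 + 1)/2
= 34/2 = 17

17


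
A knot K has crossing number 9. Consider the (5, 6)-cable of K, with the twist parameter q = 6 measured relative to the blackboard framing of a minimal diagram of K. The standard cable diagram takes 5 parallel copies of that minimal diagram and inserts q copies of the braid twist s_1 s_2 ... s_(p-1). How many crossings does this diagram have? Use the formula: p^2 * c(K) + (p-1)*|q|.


Step 1: Each of the c(K) crossings of the companion diagram becomes p*p = p^2 crossings among the p parallel strands, and each of the |q| twists s_1 s_2 ... s_(p-1) adds (p-1) crossings.
  Crossings = p^2 * c(K) + (p-1)*|q|
Step 2: = 5^2 * 9 + (5-1)*6
Step 3: = 25*9 + 4*6
Step 4: = 225 + 24 = 249

249


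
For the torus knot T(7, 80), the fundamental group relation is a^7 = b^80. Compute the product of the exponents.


The relation is a^7 = b^80.
Product of exponents = 7 * 80
= 560

560


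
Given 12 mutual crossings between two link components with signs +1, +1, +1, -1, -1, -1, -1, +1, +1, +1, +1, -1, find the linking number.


Step 1: Count positive crossings: 7
Step 2: Count negative crossings: 5
Step 3: Sum of signs = 7 - 5 = 2
Step 4: Linking number = sum/2 = 2/2 = 1

1


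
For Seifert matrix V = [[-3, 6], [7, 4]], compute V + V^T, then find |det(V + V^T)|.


Step 1: Form V + V^T where V = [[-3, 6], [7, 4]]
  V^T = [[-3, 7], [6, 4]]
  V + V^T = [[-6, 13], [13, 8]]
Step 2: det(V + V^T) = (-6)*8 - 13*13
  = -48 - 169 = -217
Step 3: Knot determinant = |det(V + V^T)| = |-217| = 217

217


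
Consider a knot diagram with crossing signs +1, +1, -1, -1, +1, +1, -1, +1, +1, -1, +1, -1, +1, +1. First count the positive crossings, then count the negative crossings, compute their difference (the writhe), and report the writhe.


Step 1: Count positive crossings (+1).
Positive crossings: 9
Step 2: Count negative crossings (-1).
Negative crossings: 5
Step 3: Writhe = (positive) - (negative)
w = 9 - 5 = 4
Step 4: |w| = 4, and w is positive

4


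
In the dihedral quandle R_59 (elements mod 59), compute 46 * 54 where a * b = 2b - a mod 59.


46 * 54 = 2*54 - 46 mod 59
= 108 - 46 mod 59
= 62 mod 59 = 3

3


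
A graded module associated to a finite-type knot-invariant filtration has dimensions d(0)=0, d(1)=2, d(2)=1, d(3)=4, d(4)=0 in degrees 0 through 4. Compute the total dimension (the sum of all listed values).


Total dimension = d(0) + d(1) + ... + d(4)
= 0 + 2 + 1 + 4 + 0
= 7

7


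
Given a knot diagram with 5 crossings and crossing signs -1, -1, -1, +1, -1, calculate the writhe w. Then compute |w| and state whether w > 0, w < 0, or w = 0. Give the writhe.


Step 1: Count positive crossings (+1).
Positive crossings: 1
Step 2: Count negative crossings (-1).
Negative crossings: 4
Step 3: Writhe = (positive) - (negative)
w = 1 - 4 = -3
Step 4: |w| = 3, and w is negative

-3


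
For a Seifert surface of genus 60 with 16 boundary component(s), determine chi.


chi = 2 - 2g - b
= 2 - 2*60 - 16
= 2 - 120 - 16 = -134

-134


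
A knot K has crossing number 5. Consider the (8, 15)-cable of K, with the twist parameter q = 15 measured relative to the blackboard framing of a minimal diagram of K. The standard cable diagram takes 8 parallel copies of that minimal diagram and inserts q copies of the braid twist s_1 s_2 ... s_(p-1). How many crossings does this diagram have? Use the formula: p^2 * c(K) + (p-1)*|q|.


Step 1: Each of the c(K) crossings of the companion diagram becomes p*p = p^2 crossings among the p parallel strands, and each of the |q| twists s_1 s_2 ... s_(p-1) adds (p-1) crossings.
  Crossings = p^2 * c(K) + (p-1)*|q|
Step 2: = 8^2 * 5 + (8-1)*15
Step 3: = 64*5 + 7*15
Step 4: = 320 + 105 = 425

425


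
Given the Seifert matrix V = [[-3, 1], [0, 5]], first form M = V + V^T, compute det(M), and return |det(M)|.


Step 1: Form V + V^T where V = [[-3, 1], [0, 5]]
  V^T = [[-3, 0], [1, 5]]
  V + V^T = [[-6, 1], [1, 10]]
Step 2: det(V + V^T) = (-6)*10 - 1*1
  = -60 - 1 = -61
Step 3: Knot determinant = |det(V + V^T)| = |-61| = 61

61


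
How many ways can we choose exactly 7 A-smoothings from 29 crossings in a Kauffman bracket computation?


We choose which 7 of 29 crossings get A-smoothings.
C(29, 7) = 29! / (7! * 22!)
= 1560780

1560780


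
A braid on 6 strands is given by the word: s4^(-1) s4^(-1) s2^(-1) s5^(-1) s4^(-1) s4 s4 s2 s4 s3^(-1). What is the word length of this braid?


The word length counts the number of generators (including inverses).
Listing each generator: s4^(-1), s4^(-1), s2^(-1), s5^(-1), s4^(-1), s4, s4, s2, s4, s3^(-1)
There are 10 generators in this braid word.

10


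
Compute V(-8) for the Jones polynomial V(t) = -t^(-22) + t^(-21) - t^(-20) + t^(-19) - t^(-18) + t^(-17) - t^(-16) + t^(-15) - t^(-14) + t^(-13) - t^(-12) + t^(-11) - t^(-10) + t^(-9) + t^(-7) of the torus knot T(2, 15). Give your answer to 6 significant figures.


Substituting t = -8 into V(t) = -t^(-22) + t^(-21) - t^(-20) + t^(-19) - t^(-18) + t^(-17) - t^(-16) + t^(-15) - t^(-14) + t^(-13) - t^(-12) + t^(-11) - t^(-10) + t^(-9) + t^(-7):
  (-)t^(-22) = -1.35525e-20
  (+)t^(-21) = -1.0842e-19
  (-)t^(-20) = -8.67362e-19
  (+)t^(-19) = -6.93889e-18
  (-)t^(-18) = -5.55112e-17
  (+)t^(-17) = -4.44089e-16
  (-)t^(-16) = -3.55271e-15
  (+)t^(-15) = -2.84217e-14
  (-)t^(-14) = -2.27374e-13
  (+)t^(-13) = -1.81899e-12
  (-)t^(-12) = -1.45519e-11
  (+)t^(-11) = -1.16415e-10
  (-)t^(-10) = -9.31323e-10
  (+)t^(-9) = -7.45058e-09
  (+)t^(-7) = -4.76837e-07
Sum = (-1.35525e-20) + (-1.0842e-19) + (-8.67362e-19) + (-6.93889e-18) + (-5.55112e-17) + (-4.44089e-16) + (-3.55271e-15) + (-2.84217e-14) + (-2.27374e-13) + (-1.81899e-12) + (-1.45519e-11) + (-1.16415e-10) + (-9.31323e-10) + (-7.45058e-09) + (-4.76837e-07)
= -4.853521075e-07
Rounded to 6 significant figures: -4.85352e-07

-4.85352e-07
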